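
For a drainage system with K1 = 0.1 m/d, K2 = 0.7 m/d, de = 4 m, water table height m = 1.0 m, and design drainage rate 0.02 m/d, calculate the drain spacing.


S^2 = 8*K2*de*m/q + 4*K1*m^2/q
S^2 = 8*0.7*4*1.0/0.02 + 4*0.1*1.0^2/0.02
S = sqrt(1140.0000)

33.7639 m


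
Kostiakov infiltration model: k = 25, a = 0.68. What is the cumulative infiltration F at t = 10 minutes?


F = k * t^a = 25 * 10^0.68
F = 25 * 4.786301

119.6575 mm


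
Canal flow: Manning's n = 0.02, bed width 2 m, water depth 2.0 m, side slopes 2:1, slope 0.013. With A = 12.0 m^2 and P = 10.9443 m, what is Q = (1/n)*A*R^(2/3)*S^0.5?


R = A/P = 12.0/10.9443 = 1.096461
Q = (1/0.02) * 12.0 * 1.096461^(2/3) * 0.013^0.5

72.7420 m^3/s


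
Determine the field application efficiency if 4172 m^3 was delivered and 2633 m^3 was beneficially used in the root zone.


Ea = V_root / V_field * 100 = 2633 / 4172 * 100 = 63.1112%

63.1112 %


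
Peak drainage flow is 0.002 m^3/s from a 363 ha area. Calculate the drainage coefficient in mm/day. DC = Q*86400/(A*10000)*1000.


DC = Q * 86400 / (A * 10000) * 1000
DC = 0.002 * 86400 / (363 * 10000) * 1000
DC = 172800.0000 / 3630000

0.0476 mm/day


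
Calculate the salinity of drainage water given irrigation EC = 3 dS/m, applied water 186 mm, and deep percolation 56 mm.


EC_dw = EC_iw * D_iw / D_dw
EC_dw = 3 * 186 / 56
EC_dw = 558 / 56

9.9643 dS/m


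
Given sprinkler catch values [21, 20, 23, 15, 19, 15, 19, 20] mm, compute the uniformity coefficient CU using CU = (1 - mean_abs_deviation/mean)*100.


mean = 19.000000 mm
MAD = 2.000000 mm
CU = (1 - 2.000000/19.000000)*100

89.4737 %


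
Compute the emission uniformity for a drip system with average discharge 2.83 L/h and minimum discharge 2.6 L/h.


EU = (q_min/q_avg)*100 = (2.6/2.83)*100 = 91.8728%

91.8728 %


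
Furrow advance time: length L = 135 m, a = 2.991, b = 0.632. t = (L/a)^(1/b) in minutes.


t = (L/a)^(1/b)
t = (135/2.991)^(1/0.632)
t = 45.135406^(1/0.632)

414.8654 min


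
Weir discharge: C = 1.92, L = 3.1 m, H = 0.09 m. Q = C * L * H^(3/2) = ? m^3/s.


Q = C * L * H^(3/2) = 1.92 * 3.1 * 0.09^1.5 = 1.92 * 3.1 * 0.027000

0.1607 m^3/s


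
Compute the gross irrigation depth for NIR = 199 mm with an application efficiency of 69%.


Ea = 69% = 0.69
GID = NIR / Ea = 199 / 0.69 = 288.4058 mm

288.4058 mm


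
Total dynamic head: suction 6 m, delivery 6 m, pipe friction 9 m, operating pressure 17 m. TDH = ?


TDH = Hs + Hd + hf + Hp = 6 + 6 + 9 + 17 = 38

38 m


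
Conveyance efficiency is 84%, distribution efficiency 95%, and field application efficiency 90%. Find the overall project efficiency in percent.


Ec = 0.84, Eb = 0.95, Ea = 0.9
E = 0.84 * 0.95 * 0.9 * 100 = 71.8200%

71.8200 %


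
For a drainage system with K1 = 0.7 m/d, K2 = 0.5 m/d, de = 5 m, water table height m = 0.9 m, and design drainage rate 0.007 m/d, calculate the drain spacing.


S^2 = 8*K2*de*m/q + 4*K1*m^2/q
S^2 = 8*0.5*5*0.9/0.007 + 4*0.7*0.9^2/0.007
S = sqrt(2895.4286)

53.8092 m


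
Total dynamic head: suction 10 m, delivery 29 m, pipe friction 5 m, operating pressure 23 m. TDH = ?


TDH = Hs + Hd + hf + Hp = 10 + 29 + 5 + 23 = 67

67 m


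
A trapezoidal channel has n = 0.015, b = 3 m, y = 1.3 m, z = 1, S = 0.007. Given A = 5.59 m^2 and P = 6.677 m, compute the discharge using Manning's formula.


R = A/P = 5.59/6.677 = 0.837202
Q = (1/0.015) * 5.59 * 0.837202^(2/3) * 0.007^0.5

27.6964 m^3/s


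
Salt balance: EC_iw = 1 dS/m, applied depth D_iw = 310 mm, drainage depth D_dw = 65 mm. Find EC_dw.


EC_dw = EC_iw * D_iw / D_dw
EC_dw = 1 * 310 / 65
EC_dw = 310 / 65

4.7692 dS/m


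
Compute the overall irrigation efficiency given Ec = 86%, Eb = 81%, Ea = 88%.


Ec = 0.86, Eb = 0.81, Ea = 0.88
E = 0.86 * 0.81 * 0.88 * 100 = 61.3008%

61.3008 %


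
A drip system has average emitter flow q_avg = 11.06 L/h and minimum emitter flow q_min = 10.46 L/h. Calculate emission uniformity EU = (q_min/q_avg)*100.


EU = (q_min/q_avg)*100 = (10.46/11.06)*100 = 94.5750%

94.5750 %


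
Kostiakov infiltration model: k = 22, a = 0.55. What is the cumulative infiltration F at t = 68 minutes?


F = k * t^a = 22 * 68^0.55
F = 22 * 10.183097

224.0281 mm


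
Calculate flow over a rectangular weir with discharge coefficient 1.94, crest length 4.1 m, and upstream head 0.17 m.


Q = C * L * H^(3/2) = 1.94 * 4.1 * 0.17^1.5 = 1.94 * 4.1 * 0.070093

0.5575 m^3/s


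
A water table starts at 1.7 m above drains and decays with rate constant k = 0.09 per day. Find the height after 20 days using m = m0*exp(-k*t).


m = m0 * exp(-k*t)
m = 1.7 * exp(-0.09 * 20)
m = 1.7 * exp(-1.8000)

0.2810 m


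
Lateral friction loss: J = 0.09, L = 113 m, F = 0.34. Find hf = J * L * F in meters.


hf = J * L * F = 0.09 * 113 * 0.34 = 3.4578 m

3.4578 m


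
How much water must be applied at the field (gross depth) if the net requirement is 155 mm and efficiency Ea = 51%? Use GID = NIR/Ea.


Ea = 51% = 0.51
GID = NIR / Ea = 155 / 0.51 = 303.9216 mm

303.9216 mm


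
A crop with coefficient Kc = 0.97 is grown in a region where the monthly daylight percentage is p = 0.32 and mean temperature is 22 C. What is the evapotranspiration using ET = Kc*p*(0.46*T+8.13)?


ET = Kc * p * (0.46*T + 8.13)
ET = 0.97 * 0.32 * (0.46*22 + 8.13)
ET = 0.97 * 0.32 * 18.2500

5.6648 mm/day


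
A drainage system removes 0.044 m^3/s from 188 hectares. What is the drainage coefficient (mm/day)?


DC = Q * 86400 / (A * 10000) * 1000
DC = 0.044 * 86400 / (188 * 10000) * 1000
DC = 3801600.0000 / 1880000

2.0221 mm/day


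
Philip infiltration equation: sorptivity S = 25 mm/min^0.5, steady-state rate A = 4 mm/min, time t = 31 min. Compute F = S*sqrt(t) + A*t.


F = S*sqrt(t) + A*t
F = 25*sqrt(31) + 4*31
F = 25*5.567764 + 124

263.1941 mm


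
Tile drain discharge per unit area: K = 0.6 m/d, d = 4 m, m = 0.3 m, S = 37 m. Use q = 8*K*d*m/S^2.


q = 8*K*d*m/S^2
q = 8*0.6*4*0.3/37^2
q = 5.7600 / 1369

0.0042 m/d


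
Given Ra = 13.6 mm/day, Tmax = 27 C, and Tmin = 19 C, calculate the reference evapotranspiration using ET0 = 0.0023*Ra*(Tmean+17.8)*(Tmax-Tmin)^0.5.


Tmean = (Tmax + Tmin)/2 = (27 + 19)/2 = 23.0
ET0 = 0.0023 * 13.6 * (23.0 + 17.8) * sqrt(27 - 19)
ET0 = 0.0023 * 13.6 * 40.8 * 2.828427

3.6097 mm/day


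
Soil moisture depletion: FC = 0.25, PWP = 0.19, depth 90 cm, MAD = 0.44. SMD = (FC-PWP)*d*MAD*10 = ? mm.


SMD = (FC - PWP) * d * MAD * 10
SMD = (0.25 - 0.19) * 90 * 0.44 * 10
SMD = 0.0600 * 90 * 0.44 * 10

23.7600 mm


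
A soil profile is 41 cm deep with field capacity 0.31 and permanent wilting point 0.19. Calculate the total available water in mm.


AWC = (FC - PWP) * d * 10
AWC = (0.31 - 0.19) * 41 * 10
AWC = 0.1200 * 41 * 10

49.2000 mm


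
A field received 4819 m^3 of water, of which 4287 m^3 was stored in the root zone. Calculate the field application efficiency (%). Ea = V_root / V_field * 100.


Ea = V_root / V_field * 100 = 4287 / 4819 * 100 = 88.9604%

88.9604 %


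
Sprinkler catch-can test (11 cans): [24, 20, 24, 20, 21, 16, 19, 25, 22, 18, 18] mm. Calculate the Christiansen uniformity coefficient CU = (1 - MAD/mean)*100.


mean = 20.636364 mm
MAD = 2.330579 mm
CU = (1 - 2.330579/20.636364)*100

88.7064 %


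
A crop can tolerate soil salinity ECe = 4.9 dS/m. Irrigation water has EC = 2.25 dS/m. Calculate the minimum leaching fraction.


LR = ECiw / (5*ECe - ECiw)
LR = 2.25 / (5*4.9 - 2.25)
LR = 2.25 / 22.2500

0.1011


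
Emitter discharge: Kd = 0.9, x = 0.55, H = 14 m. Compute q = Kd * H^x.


q = Kd * H^x = 0.9 * 14^0.55 = 0.9 * 4.269435

3.8425 L/h


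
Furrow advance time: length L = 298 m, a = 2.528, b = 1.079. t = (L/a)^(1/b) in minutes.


t = (L/a)^(1/b)
t = (298/2.528)^(1/1.079)
t = 117.879747^(1/1.079)

83.1336 min


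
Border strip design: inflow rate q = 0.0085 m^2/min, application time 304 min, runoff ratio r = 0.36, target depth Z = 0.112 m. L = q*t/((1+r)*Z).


L = q*t/((1+r)*Z)
L = 0.0085*304/((1+0.36)*0.112)
L = 2.584/0.15232

16.9643 m


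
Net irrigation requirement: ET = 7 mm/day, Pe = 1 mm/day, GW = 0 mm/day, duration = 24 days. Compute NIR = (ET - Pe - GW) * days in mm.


Daily deficit = ET - Pe - GW = 7 - 1 - 0 = 6 mm/day
NIR = 6 * 24 = 144 mm

144.0000 mm


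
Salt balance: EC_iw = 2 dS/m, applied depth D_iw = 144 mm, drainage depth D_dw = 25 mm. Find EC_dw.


EC_dw = EC_iw * D_iw / D_dw
EC_dw = 2 * 144 / 25
EC_dw = 288 / 25

11.5200 dS/m


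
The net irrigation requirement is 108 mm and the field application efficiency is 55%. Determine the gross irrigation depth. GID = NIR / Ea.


Ea = 55% = 0.55
GID = NIR / Ea = 108 / 0.55 = 196.3636 mm

196.3636 mm


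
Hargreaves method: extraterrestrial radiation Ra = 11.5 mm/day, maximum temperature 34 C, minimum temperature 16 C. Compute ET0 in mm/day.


Tmean = (Tmax + Tmin)/2 = (34 + 16)/2 = 25.0
ET0 = 0.0023 * 11.5 * (25.0 + 17.8) * sqrt(34 - 16)
ET0 = 0.0023 * 11.5 * 42.8 * 4.242641

4.8029 mm/day


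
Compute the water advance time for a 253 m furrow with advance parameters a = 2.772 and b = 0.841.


t = (L/a)^(1/b)
t = (253/2.772)^(1/0.841)
t = 91.269841^(1/0.841)

214.2634 min


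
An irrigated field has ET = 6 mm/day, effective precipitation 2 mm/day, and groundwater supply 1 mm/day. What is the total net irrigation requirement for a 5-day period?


Daily deficit = ET - Pe - GW = 6 - 2 - 1 = 3 mm/day
NIR = 3 * 5 = 15 mm

15.0000 mm


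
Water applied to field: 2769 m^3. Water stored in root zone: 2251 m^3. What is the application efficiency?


Ea = V_root / V_field * 100 = 2251 / 2769 * 100 = 81.2929%

81.2929 %


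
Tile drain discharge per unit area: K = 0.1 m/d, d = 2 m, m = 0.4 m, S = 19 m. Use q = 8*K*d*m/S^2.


q = 8*K*d*m/S^2
q = 8*0.1*2*0.4/19^2
q = 0.6400 / 361

0.0018 m/d


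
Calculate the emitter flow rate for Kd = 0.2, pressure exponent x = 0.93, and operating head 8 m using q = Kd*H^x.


q = Kd * H^x = 0.2 * 8^0.93 = 0.2 * 6.916298

1.3833 L/h


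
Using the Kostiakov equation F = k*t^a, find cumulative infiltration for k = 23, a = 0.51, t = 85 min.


F = k * t^a = 23 * 85^0.51
F = 23 * 9.638371

221.6825 mm


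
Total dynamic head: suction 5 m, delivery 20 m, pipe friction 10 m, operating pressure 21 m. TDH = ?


TDH = Hs + Hd + hf + Hp = 5 + 20 + 10 + 21 = 56

56 m


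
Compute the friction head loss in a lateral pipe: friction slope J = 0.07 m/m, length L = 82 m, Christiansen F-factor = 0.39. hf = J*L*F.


hf = J * L * F = 0.07 * 82 * 0.39 = 2.2386 m

2.2386 m


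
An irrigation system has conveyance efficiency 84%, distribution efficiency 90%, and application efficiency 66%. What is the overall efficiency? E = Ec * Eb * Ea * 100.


Ec = 0.84, Eb = 0.9, Ea = 0.66
E = 0.84 * 0.9 * 0.66 * 100 = 49.8960%

49.8960 %


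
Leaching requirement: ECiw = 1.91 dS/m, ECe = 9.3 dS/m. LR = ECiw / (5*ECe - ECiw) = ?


LR = ECiw / (5*ECe - ECiw)
LR = 1.91 / (5*9.3 - 1.91)
LR = 1.91 / 44.5900

0.0428


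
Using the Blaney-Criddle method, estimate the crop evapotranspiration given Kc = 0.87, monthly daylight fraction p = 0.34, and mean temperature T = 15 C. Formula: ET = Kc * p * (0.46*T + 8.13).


ET = Kc * p * (0.46*T + 8.13)
ET = 0.87 * 0.34 * (0.46*15 + 8.13)
ET = 0.87 * 0.34 * 15.0300

4.4459 mm/day


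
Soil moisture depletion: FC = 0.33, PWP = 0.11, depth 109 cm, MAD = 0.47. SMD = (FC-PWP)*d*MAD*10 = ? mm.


SMD = (FC - PWP) * d * MAD * 10
SMD = (0.33 - 0.11) * 109 * 0.47 * 10
SMD = 0.2200 * 109 * 0.47 * 10

112.7060 mm


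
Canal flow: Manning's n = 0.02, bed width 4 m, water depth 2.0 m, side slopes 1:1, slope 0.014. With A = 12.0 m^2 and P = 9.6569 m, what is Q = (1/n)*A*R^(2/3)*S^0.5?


R = A/P = 12.0/9.6569 = 1.242635
Q = (1/0.02) * 12.0 * 1.242635^(2/3) * 0.014^0.5

82.0561 m^3/s


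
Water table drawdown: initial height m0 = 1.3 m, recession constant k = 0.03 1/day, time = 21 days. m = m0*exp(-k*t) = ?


m = m0 * exp(-k*t)
m = 1.3 * exp(-0.03 * 21)
m = 1.3 * exp(-0.6300)

0.6924 m


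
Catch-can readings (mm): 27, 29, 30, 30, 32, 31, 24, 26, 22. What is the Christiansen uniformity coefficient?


mean = 27.888889 mm
MAD = 2.790123 mm
CU = (1 - 2.790123/27.888889)*100

89.9956 %


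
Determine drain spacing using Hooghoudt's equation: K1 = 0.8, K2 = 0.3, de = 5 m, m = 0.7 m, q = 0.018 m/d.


S^2 = 8*K2*de*m/q + 4*K1*m^2/q
S^2 = 8*0.3*5*0.7/0.018 + 4*0.8*0.7^2/0.018
S = sqrt(553.7778)

23.5325 m


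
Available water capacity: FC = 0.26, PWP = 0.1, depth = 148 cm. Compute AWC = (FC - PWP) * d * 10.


AWC = (FC - PWP) * d * 10
AWC = (0.26 - 0.1) * 148 * 10
AWC = 0.1600 * 148 * 10

236.8000 mm


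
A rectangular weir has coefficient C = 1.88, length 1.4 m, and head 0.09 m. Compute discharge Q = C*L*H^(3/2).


Q = C * L * H^(3/2) = 1.88 * 1.4 * 0.09^1.5 = 1.88 * 1.4 * 0.027000

0.0711 m^3/s


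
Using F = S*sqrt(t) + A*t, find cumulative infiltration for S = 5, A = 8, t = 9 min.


F = S*sqrt(t) + A*t
F = 5*sqrt(9) + 8*9
F = 5*3.000000 + 72

87.0000 mm


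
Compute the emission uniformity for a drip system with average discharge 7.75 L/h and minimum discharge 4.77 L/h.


EU = (q_min/q_avg)*100 = (4.77/7.75)*100 = 61.5484%

61.5484 %


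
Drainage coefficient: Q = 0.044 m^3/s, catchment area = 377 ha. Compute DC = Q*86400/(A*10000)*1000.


DC = Q * 86400 / (A * 10000) * 1000
DC = 0.044 * 86400 / (377 * 10000) * 1000
DC = 3801600.0000 / 3770000

1.0084 mm/day


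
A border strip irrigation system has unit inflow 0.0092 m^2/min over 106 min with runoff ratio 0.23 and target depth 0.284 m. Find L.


L = q*t/((1+r)*Z)
L = 0.0092*106/((1+0.23)*0.284)
L = 0.9752/0.34932

2.7917 m


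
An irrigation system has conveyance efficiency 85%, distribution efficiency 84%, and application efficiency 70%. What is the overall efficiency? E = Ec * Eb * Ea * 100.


Ec = 0.85, Eb = 0.84, Ea = 0.7
E = 0.85 * 0.84 * 0.7 * 100 = 49.9800%

49.9800 %


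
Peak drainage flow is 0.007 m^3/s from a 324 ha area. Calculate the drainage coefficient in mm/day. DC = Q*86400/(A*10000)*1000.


DC = Q * 86400 / (A * 10000) * 1000
DC = 0.007 * 86400 / (324 * 10000) * 1000
DC = 604800.0000 / 3240000

0.1867 mm/day


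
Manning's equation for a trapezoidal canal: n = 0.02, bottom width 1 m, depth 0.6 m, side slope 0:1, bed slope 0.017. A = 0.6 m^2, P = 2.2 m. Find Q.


R = A/P = 0.6/2.2 = 0.272727
Q = (1/0.02) * 0.6 * 0.272727^(2/3) * 0.017^0.5

1.6450 m^3/s


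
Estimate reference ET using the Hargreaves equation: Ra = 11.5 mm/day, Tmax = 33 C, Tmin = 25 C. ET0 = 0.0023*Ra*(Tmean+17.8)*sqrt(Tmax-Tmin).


Tmean = (Tmax + Tmin)/2 = (33 + 25)/2 = 29.0
ET0 = 0.0023 * 11.5 * (29.0 + 17.8) * sqrt(33 - 25)
ET0 = 0.0023 * 11.5 * 46.8 * 2.828427

3.5012 mm/day


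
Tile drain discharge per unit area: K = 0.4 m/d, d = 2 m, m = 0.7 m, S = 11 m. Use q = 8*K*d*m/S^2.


q = 8*K*d*m/S^2
q = 8*0.4*2*0.7/11^2
q = 4.4800 / 121

0.0370 m/d


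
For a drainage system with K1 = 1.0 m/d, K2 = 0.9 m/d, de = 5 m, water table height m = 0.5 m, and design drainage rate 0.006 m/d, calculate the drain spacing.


S^2 = 8*K2*de*m/q + 4*K1*m^2/q
S^2 = 8*0.9*5*0.5/0.006 + 4*1.0*0.5^2/0.006
S = sqrt(3166.6667)

56.2731 m


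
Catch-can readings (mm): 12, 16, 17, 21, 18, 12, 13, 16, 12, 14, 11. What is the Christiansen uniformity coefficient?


mean = 14.727273 mm
MAD = 2.611570 mm
CU = (1 - 2.611570/14.727273)*100

82.2671 %


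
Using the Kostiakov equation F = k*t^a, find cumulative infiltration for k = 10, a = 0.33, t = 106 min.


F = k * t^a = 10 * 106^0.33
F = 10 * 4.659625

46.5962 mm


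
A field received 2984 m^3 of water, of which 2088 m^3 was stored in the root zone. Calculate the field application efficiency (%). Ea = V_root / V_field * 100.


Ea = V_root / V_field * 100 = 2088 / 2984 * 100 = 69.9732%

69.9732 %


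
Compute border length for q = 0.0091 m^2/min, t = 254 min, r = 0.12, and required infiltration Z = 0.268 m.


L = q*t/((1+r)*Z)
L = 0.0091*254/((1+0.12)*0.268)
L = 2.3114/0.30016

7.7006 m


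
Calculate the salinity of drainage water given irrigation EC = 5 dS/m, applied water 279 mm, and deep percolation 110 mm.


EC_dw = EC_iw * D_iw / D_dw
EC_dw = 5 * 279 / 110
EC_dw = 1395 / 110

12.6818 dS/m


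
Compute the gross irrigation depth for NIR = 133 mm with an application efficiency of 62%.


Ea = 62% = 0.62
GID = NIR / Ea = 133 / 0.62 = 214.5161 mm

214.5161 mm


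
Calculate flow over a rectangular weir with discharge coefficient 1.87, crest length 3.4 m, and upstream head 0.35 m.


Q = C * L * H^(3/2) = 1.87 * 3.4 * 0.35^1.5 = 1.87 * 3.4 * 0.207063

1.3165 m^3/s


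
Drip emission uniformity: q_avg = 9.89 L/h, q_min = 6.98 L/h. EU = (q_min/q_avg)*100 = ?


EU = (q_min/q_avg)*100 = (6.98/9.89)*100 = 70.5763%

70.5763 %


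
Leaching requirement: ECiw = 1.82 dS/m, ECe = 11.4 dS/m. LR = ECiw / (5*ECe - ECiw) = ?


LR = ECiw / (5*ECe - ECiw)
LR = 1.82 / (5*11.4 - 1.82)
LR = 1.82 / 55.1800

0.0330


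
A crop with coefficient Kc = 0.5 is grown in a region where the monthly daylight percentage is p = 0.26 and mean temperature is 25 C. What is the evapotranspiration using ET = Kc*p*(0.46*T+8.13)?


ET = Kc * p * (0.46*T + 8.13)
ET = 0.5 * 0.26 * (0.46*25 + 8.13)
ET = 0.5 * 0.26 * 19.6300

2.5519 mm/day


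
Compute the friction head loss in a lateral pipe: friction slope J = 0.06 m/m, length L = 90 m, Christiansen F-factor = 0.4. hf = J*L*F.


hf = J * L * F = 0.06 * 90 * 0.4 = 2.1600 m

2.1600 m


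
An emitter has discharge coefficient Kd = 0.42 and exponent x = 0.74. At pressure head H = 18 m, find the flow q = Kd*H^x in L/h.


q = Kd * H^x = 0.42 * 18^0.74 = 0.42 * 8.489882

3.5658 L/h


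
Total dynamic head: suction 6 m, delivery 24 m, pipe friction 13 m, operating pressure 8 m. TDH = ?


TDH = Hs + Hd + hf + Hp = 6 + 24 + 13 + 8 = 51

51 m


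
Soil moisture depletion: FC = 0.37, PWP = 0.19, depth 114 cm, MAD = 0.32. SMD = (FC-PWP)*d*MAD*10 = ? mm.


SMD = (FC - PWP) * d * MAD * 10
SMD = (0.37 - 0.19) * 114 * 0.32 * 10
SMD = 0.1800 * 114 * 0.32 * 10

65.6640 mm


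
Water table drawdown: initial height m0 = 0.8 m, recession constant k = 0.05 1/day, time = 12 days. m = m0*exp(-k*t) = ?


m = m0 * exp(-k*t)
m = 0.8 * exp(-0.05 * 12)
m = 0.8 * exp(-0.6000)

0.4390 m


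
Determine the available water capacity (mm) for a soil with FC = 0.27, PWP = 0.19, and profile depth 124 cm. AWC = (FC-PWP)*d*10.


AWC = (FC - PWP) * d * 10
AWC = (0.27 - 0.19) * 124 * 10
AWC = 0.0800 * 124 * 10

99.2000 mm


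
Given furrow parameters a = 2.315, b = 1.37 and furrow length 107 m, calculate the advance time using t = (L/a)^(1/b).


t = (L/a)^(1/b)
t = (107/2.315)^(1/1.37)
t = 46.220302^(1/1.37)

16.4137 min


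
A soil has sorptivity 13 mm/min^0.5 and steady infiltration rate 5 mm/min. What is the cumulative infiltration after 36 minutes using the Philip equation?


F = S*sqrt(t) + A*t
F = 13*sqrt(36) + 5*36
F = 13*6.000000 + 180

258.0000 mm


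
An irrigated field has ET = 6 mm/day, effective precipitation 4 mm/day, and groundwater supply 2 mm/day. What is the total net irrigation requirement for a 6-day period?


Daily deficit = ET - Pe - GW = 6 - 4 - 2 = 0 mm/day
NIR = 0 * 6 = 0 mm

0 mm


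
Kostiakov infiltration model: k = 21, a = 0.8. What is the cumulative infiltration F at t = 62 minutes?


F = k * t^a = 21 * 62^0.8
F = 21 * 27.158974

570.3385 mm


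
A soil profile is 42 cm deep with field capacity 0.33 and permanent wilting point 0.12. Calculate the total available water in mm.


AWC = (FC - PWP) * d * 10
AWC = (0.33 - 0.12) * 42 * 10
AWC = 0.2100 * 42 * 10

88.2000 mm


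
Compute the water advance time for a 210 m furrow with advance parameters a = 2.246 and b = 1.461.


t = (L/a)^(1/b)
t = (210/2.246)^(1/1.461)
t = 93.499555^(1/1.461)

22.3329 min


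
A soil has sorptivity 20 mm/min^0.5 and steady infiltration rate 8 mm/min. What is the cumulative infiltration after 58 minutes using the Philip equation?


F = S*sqrt(t) + A*t
F = 20*sqrt(58) + 8*58
F = 20*7.615773 + 464

616.3155 mm


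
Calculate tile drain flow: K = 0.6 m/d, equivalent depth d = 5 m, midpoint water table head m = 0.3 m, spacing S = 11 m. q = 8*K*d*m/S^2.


q = 8*K*d*m/S^2
q = 8*0.6*5*0.3/11^2
q = 7.2000 / 121

0.0595 m/d


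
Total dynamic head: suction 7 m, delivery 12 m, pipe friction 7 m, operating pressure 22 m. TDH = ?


TDH = Hs + Hd + hf + Hp = 7 + 12 + 7 + 22 = 48

48 m


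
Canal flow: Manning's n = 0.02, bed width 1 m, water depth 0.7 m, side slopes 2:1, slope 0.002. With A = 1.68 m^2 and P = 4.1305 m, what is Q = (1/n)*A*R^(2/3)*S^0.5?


R = A/P = 1.68/4.1305 = 0.406730
Q = (1/0.02) * 1.68 * 0.406730^(2/3) * 0.002^0.5

2.0622 m^3/s


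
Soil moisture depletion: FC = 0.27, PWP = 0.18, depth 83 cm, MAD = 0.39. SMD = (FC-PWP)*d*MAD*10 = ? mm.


SMD = (FC - PWP) * d * MAD * 10
SMD = (0.27 - 0.18) * 83 * 0.39 * 10
SMD = 0.0900 * 83 * 0.39 * 10

29.1330 mm


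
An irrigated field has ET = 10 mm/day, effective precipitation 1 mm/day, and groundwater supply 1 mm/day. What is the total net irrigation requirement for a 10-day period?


Daily deficit = ET - Pe - GW = 10 - 1 - 1 = 8 mm/day
NIR = 8 * 10 = 80 mm

80.0000 mm


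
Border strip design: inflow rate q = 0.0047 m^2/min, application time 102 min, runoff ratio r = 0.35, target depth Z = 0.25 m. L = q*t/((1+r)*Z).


L = q*t/((1+r)*Z)
L = 0.0047*102/((1+0.35)*0.25)
L = 0.4794/0.3375

1.4204 m


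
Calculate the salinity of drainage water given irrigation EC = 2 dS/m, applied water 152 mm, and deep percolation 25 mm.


EC_dw = EC_iw * D_iw / D_dw
EC_dw = 2 * 152 / 25
EC_dw = 304 / 25

12.1600 dS/m


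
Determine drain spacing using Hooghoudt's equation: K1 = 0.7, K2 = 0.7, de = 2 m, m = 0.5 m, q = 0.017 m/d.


S^2 = 8*K2*de*m/q + 4*K1*m^2/q
S^2 = 8*0.7*2*0.5/0.017 + 4*0.7*0.5^2/0.017
S = sqrt(370.5882)

19.2507 m


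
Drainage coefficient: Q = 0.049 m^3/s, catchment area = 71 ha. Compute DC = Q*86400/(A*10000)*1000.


DC = Q * 86400 / (A * 10000) * 1000
DC = 0.049 * 86400 / (71 * 10000) * 1000
DC = 4233600.0000 / 710000

5.9628 mm/day


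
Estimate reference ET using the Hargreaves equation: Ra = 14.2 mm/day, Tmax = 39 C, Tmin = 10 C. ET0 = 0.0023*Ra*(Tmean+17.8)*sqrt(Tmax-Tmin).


Tmean = (Tmax + Tmin)/2 = (39 + 10)/2 = 24.5
ET0 = 0.0023 * 14.2 * (24.5 + 17.8) * sqrt(39 - 10)
ET0 = 0.0023 * 14.2 * 42.3 * 5.385165

7.4397 mm/day


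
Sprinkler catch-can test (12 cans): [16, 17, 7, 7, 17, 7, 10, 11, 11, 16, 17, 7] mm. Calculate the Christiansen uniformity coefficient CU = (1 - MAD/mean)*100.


mean = 11.916667 mm
MAD = 3.902778 mm
CU = (1 - 3.902778/11.916667)*100

67.2494 %


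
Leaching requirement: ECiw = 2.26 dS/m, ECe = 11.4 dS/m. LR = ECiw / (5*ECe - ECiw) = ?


LR = ECiw / (5*ECe - ECiw)
LR = 2.26 / (5*11.4 - 2.26)
LR = 2.26 / 54.7400

0.0413


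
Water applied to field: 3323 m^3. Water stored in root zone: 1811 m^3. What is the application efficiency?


Ea = V_root / V_field * 100 = 1811 / 3323 * 100 = 54.4989%

54.4989 %


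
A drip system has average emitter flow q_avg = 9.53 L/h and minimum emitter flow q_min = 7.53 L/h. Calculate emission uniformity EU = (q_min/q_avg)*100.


EU = (q_min/q_avg)*100 = (7.53/9.53)*100 = 79.0136%

79.0136 %


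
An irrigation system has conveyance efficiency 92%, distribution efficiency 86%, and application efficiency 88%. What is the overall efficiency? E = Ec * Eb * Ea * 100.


Ec = 0.92, Eb = 0.86, Ea = 0.88
E = 0.92 * 0.86 * 0.88 * 100 = 69.6256%

69.6256 %


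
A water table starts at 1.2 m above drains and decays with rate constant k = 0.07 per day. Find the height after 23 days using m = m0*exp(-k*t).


m = m0 * exp(-k*t)
m = 1.2 * exp(-0.07 * 23)
m = 1.2 * exp(-1.6100)

0.2399 m


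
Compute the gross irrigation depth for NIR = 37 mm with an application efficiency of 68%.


Ea = 68% = 0.68
GID = NIR / Ea = 37 / 0.68 = 54.4118 mm

54.4118 mm


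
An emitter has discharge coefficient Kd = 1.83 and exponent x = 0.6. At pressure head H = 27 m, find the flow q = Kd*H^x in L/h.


q = Kd * H^x = 1.83 * 27^0.6 = 1.83 * 7.224674

13.2212 L/h


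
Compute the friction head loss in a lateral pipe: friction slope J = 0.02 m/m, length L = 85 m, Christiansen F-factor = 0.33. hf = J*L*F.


hf = J * L * F = 0.02 * 85 * 0.33 = 0.5610 m

0.5610 m


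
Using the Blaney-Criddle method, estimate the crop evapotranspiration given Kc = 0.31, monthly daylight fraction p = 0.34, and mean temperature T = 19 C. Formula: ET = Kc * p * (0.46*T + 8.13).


ET = Kc * p * (0.46*T + 8.13)
ET = 0.31 * 0.34 * (0.46*19 + 8.13)
ET = 0.31 * 0.34 * 16.8700

1.7781 mm/day


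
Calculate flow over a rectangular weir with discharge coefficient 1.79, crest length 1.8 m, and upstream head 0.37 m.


Q = C * L * H^(3/2) = 1.79 * 1.8 * 0.37^1.5 = 1.79 * 1.8 * 0.225062

0.7251 m^3/s


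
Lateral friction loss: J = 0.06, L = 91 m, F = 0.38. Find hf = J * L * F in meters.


hf = J * L * F = 0.06 * 91 * 0.38 = 2.0748 m

2.0748 m


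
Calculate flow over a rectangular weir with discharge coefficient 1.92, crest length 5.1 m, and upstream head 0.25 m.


Q = C * L * H^(3/2) = 1.92 * 5.1 * 0.25^1.5 = 1.92 * 5.1 * 0.125000

1.2240 m^3/s


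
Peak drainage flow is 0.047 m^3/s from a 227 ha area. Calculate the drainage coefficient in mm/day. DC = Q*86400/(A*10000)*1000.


DC = Q * 86400 / (A * 10000) * 1000
DC = 0.047 * 86400 / (227 * 10000) * 1000
DC = 4060800.0000 / 2270000

1.7889 mm/day


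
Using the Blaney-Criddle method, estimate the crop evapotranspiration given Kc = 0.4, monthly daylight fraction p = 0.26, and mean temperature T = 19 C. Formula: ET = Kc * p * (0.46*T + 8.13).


ET = Kc * p * (0.46*T + 8.13)
ET = 0.4 * 0.26 * (0.46*19 + 8.13)
ET = 0.4 * 0.26 * 16.8700

1.7545 mm/day


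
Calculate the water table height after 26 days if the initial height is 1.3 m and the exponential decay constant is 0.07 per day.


m = m0 * exp(-k*t)
m = 1.3 * exp(-0.07 * 26)
m = 1.3 * exp(-1.8200)

0.2106 m


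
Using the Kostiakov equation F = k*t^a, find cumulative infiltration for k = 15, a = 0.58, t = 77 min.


F = k * t^a = 15 * 77^0.58
F = 15 * 12.421230

186.3184 mm


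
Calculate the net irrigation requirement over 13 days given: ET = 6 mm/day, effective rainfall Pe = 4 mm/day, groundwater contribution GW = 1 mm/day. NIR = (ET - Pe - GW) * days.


Daily deficit = ET - Pe - GW = 6 - 4 - 1 = 1 mm/day
NIR = 1 * 13 = 13 mm

13.0000 mm


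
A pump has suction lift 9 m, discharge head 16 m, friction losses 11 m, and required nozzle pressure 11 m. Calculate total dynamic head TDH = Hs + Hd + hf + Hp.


TDH = Hs + Hd + hf + Hp = 9 + 16 + 11 + 11 = 47

47 m


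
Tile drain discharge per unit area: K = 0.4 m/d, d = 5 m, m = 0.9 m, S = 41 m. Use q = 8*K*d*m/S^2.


q = 8*K*d*m/S^2
q = 8*0.4*5*0.9/41^2
q = 14.4000 / 1681

0.0086 m/d


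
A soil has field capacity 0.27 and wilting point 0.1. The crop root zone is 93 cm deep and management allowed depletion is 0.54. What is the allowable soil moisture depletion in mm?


SMD = (FC - PWP) * d * MAD * 10
SMD = (0.27 - 0.1) * 93 * 0.54 * 10
SMD = 0.1700 * 93 * 0.54 * 10

85.3740 mm


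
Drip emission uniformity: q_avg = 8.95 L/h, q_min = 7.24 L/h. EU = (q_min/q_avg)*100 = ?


EU = (q_min/q_avg)*100 = (7.24/8.95)*100 = 80.8939%

80.8939 %


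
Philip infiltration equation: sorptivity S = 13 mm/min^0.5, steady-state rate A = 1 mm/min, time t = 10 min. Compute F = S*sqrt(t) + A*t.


F = S*sqrt(t) + A*t
F = 13*sqrt(10) + 1*10
F = 13*3.162278 + 10

51.1096 mm


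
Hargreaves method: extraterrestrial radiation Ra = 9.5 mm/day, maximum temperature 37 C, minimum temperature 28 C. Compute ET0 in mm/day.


Tmean = (Tmax + Tmin)/2 = (37 + 28)/2 = 32.5
ET0 = 0.0023 * 9.5 * (32.5 + 17.8) * sqrt(37 - 28)
ET0 = 0.0023 * 9.5 * 50.3 * 3.000000

3.2972 mm/day


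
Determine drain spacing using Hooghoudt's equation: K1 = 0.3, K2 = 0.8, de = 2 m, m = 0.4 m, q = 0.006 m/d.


S^2 = 8*K2*de*m/q + 4*K1*m^2/q
S^2 = 8*0.8*2*0.4/0.006 + 4*0.3*0.4^2/0.006
S = sqrt(885.3333)

29.7546 m


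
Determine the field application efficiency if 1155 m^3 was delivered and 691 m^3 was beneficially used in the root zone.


Ea = V_root / V_field * 100 = 691 / 1155 * 100 = 59.8268%

59.8268 %


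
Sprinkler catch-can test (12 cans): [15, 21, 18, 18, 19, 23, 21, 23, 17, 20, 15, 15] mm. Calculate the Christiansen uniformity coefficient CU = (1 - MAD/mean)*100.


mean = 18.750000 mm
MAD = 2.416667 mm
CU = (1 - 2.416667/18.750000)*100

87.1111 %


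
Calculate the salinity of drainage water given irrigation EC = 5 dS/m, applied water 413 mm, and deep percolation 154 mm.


EC_dw = EC_iw * D_iw / D_dw
EC_dw = 5 * 413 / 154
EC_dw = 2065 / 154

13.4091 dS/m


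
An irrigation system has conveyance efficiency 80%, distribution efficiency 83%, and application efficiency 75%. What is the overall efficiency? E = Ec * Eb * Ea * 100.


Ec = 0.8, Eb = 0.83, Ea = 0.75
E = 0.8 * 0.83 * 0.75 * 100 = 49.8000%

49.8000 %


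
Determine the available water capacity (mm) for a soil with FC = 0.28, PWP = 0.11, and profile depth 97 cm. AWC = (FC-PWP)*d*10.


AWC = (FC - PWP) * d * 10
AWC = (0.28 - 0.11) * 97 * 10
AWC = 0.1700 * 97 * 10

164.9000 mm


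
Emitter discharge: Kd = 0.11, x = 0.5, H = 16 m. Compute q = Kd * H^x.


q = Kd * H^x = 0.11 * 16^0.5 = 0.11 * 4.000000

0.4400 L/h


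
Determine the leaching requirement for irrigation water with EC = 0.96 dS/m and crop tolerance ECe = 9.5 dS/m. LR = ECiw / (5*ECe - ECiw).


LR = ECiw / (5*ECe - ECiw)
LR = 0.96 / (5*9.5 - 0.96)
LR = 0.96 / 46.5400

0.0206


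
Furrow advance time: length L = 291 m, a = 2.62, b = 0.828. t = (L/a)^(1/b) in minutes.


t = (L/a)^(1/b)
t = (291/2.62)^(1/0.828)
t = 111.068702^(1/0.828)

295.4754 min


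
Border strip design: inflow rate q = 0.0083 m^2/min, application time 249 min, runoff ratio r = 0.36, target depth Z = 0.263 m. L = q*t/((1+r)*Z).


L = q*t/((1+r)*Z)
L = 0.0083*249/((1+0.36)*0.263)
L = 2.0667/0.35768

5.7781 m


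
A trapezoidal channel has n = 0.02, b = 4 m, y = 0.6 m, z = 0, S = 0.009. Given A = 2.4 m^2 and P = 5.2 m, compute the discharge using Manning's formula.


R = A/P = 2.4/5.2 = 0.461538
Q = (1/0.02) * 2.4 * 0.461538^(2/3) * 0.009^0.5

6.7989 m^3/s


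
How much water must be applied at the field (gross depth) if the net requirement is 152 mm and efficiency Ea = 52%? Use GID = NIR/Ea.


Ea = 52% = 0.52
GID = NIR / Ea = 152 / 0.52 = 292.3077 mm

292.3077 mm


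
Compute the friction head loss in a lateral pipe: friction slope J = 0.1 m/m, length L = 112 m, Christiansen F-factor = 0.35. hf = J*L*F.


hf = J * L * F = 0.1 * 112 * 0.35 = 3.9200 m

3.9200 m


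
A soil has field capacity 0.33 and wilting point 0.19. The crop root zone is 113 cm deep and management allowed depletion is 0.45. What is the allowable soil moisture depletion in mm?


SMD = (FC - PWP) * d * MAD * 10
SMD = (0.33 - 0.19) * 113 * 0.45 * 10
SMD = 0.1400 * 113 * 0.45 * 10

71.1900 mm


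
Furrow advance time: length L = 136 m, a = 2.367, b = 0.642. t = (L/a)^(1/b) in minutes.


t = (L/a)^(1/b)
t = (136/2.367)^(1/0.642)
t = 57.456696^(1/0.642)

550.0548 min


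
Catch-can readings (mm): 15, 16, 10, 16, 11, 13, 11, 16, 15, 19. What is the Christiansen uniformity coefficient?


mean = 14.200000 mm
MAD = 2.360000 mm
CU = (1 - 2.360000/14.200000)*100

83.3803 %


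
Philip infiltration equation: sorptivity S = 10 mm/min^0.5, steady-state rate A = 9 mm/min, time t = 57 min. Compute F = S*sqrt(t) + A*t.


F = S*sqrt(t) + A*t
F = 10*sqrt(57) + 9*57
F = 10*7.549834 + 513

588.4983 mm


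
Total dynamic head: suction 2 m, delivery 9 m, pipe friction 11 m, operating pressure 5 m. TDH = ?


TDH = Hs + Hd + hf + Hp = 2 + 9 + 11 + 5 = 27

27 m


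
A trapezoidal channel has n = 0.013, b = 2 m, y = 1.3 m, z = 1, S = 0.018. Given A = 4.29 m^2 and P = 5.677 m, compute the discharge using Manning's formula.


R = A/P = 4.29/5.677 = 0.755681
Q = (1/0.013) * 4.29 * 0.755681^(2/3) * 0.018^0.5

36.7318 m^3/s


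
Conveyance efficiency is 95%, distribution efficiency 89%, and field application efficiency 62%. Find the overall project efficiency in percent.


Ec = 0.95, Eb = 0.89, Ea = 0.62
E = 0.95 * 0.89 * 0.62 * 100 = 52.4210%

52.4210 %


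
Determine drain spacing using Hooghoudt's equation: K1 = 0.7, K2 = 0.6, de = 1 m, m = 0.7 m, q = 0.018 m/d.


S^2 = 8*K2*de*m/q + 4*K1*m^2/q
S^2 = 8*0.6*1*0.7/0.018 + 4*0.7*0.7^2/0.018
S = sqrt(262.8889)

16.2138 m


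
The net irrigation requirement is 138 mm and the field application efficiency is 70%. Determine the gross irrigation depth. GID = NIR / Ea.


Ea = 70% = 0.7
GID = NIR / Ea = 138 / 0.7 = 197.1429 mm

197.1429 mm


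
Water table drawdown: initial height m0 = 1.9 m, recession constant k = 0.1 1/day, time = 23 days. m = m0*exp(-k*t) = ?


m = m0 * exp(-k*t)
m = 1.9 * exp(-0.1 * 23)
m = 1.9 * exp(-2.3000)

0.1905 m


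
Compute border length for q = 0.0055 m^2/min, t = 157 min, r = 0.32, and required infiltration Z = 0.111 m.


L = q*t/((1+r)*Z)
L = 0.0055*157/((1+0.32)*0.111)
L = 0.8635/0.14652

5.8934 m


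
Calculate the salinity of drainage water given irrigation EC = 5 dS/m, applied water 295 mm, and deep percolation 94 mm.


EC_dw = EC_iw * D_iw / D_dw
EC_dw = 5 * 295 / 94
EC_dw = 1475 / 94

15.6915 dS/m


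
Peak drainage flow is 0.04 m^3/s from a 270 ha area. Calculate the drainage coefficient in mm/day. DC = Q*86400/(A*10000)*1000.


DC = Q * 86400 / (A * 10000) * 1000
DC = 0.04 * 86400 / (270 * 10000) * 1000
DC = 3456000.0000 / 2700000

1.2800 mm/day


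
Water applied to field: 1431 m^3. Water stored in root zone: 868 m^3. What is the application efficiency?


Ea = V_root / V_field * 100 = 868 / 1431 * 100 = 60.6569%

60.6569 %


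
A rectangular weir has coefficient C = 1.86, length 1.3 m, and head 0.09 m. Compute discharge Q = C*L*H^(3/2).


Q = C * L * H^(3/2) = 1.86 * 1.3 * 0.09^1.5 = 1.86 * 1.3 * 0.027000

0.0653 m^3/s


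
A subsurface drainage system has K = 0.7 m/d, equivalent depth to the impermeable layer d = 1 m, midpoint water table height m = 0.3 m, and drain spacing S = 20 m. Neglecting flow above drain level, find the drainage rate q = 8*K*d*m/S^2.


q = 8*K*d*m/S^2
q = 8*0.7*1*0.3/20^2
q = 1.6800 / 400

0.0042 m/d


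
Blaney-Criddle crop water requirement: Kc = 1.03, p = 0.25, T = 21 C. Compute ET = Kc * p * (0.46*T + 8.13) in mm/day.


ET = Kc * p * (0.46*T + 8.13)
ET = 1.03 * 0.25 * (0.46*21 + 8.13)
ET = 1.03 * 0.25 * 17.7900

4.5809 mm/day


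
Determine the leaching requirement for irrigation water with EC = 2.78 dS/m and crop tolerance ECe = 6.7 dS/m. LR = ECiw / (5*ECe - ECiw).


LR = ECiw / (5*ECe - ECiw)
LR = 2.78 / (5*6.7 - 2.78)
LR = 2.78 / 30.7200

0.0905


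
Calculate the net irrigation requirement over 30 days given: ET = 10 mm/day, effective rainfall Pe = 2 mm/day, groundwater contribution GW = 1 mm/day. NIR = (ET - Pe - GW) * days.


Daily deficit = ET - Pe - GW = 10 - 2 - 1 = 7 mm/day
NIR = 7 * 30 = 210 mm

210.0000 mm


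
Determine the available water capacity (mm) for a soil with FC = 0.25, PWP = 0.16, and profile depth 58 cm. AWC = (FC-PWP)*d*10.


AWC = (FC - PWP) * d * 10
AWC = (0.25 - 0.16) * 58 * 10
AWC = 0.0900 * 58 * 10

52.2000 mm


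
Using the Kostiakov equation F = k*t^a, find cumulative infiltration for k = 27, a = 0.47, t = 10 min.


F = k * t^a = 27 * 10^0.47
F = 27 * 2.951209

79.6826 mm


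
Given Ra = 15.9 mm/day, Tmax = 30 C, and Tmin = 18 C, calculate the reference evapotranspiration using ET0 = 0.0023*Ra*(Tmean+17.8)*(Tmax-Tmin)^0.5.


Tmean = (Tmax + Tmin)/2 = (30 + 18)/2 = 24.0
ET0 = 0.0023 * 15.9 * (24.0 + 17.8) * sqrt(30 - 18)
ET0 = 0.0023 * 15.9 * 41.8 * 3.464102

5.2953 mm/day


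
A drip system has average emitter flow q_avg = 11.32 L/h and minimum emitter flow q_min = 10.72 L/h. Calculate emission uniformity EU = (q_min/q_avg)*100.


EU = (q_min/q_avg)*100 = (10.72/11.32)*100 = 94.6996%

94.6996 %


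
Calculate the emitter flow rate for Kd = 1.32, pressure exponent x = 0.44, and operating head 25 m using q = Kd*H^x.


q = Kd * H^x = 1.32 * 25^0.44 = 1.32 * 4.121863

5.4409 L/h


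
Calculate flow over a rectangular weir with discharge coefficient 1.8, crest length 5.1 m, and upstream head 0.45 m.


Q = C * L * H^(3/2) = 1.8 * 5.1 * 0.45^1.5 = 1.8 * 5.1 * 0.301869

2.7712 m^3/s


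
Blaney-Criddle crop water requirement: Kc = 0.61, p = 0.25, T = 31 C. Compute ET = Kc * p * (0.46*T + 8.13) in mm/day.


ET = Kc * p * (0.46*T + 8.13)
ET = 0.61 * 0.25 * (0.46*31 + 8.13)
ET = 0.61 * 0.25 * 22.3900

3.4145 mm/day


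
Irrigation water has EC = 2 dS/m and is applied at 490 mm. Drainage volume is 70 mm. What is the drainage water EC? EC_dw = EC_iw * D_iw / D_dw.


EC_dw = EC_iw * D_iw / D_dw
EC_dw = 2 * 490 / 70
EC_dw = 980 / 70

14.0000 dS/m


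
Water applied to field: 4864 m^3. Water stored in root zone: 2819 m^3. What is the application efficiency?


Ea = V_root / V_field * 100 = 2819 / 4864 * 100 = 57.9564%

57.9564 %


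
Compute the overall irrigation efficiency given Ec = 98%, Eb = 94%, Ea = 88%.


Ec = 0.98, Eb = 0.94, Ea = 0.88
E = 0.98 * 0.94 * 0.88 * 100 = 81.0656%

81.0656 %


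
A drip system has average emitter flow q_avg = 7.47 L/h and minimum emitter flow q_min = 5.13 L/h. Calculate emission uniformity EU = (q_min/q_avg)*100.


EU = (q_min/q_avg)*100 = (5.13/7.47)*100 = 68.6747%

68.6747 %


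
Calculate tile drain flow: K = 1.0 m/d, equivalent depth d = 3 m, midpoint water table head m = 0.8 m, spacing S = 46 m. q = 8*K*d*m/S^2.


q = 8*K*d*m/S^2
q = 8*1.0*3*0.8/46^2
q = 19.2000 / 2116

0.0091 m/d


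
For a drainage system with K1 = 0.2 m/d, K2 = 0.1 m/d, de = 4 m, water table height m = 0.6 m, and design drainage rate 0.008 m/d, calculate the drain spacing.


S^2 = 8*K2*de*m/q + 4*K1*m^2/q
S^2 = 8*0.1*4*0.6/0.008 + 4*0.2*0.6^2/0.008
S = sqrt(276.0000)

16.6132 m


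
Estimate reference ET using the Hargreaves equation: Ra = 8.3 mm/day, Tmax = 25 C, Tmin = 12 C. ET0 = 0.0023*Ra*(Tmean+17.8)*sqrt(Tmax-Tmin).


Tmean = (Tmax + Tmin)/2 = (25 + 12)/2 = 18.5
ET0 = 0.0023 * 8.3 * (18.5 + 17.8) * sqrt(25 - 12)
ET0 = 0.0023 * 8.3 * 36.3 * 3.605551

2.4985 mm/day


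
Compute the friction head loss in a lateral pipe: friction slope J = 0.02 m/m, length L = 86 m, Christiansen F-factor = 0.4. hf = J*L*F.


hf = J * L * F = 0.02 * 86 * 0.4 = 0.6880 m

0.6880 m


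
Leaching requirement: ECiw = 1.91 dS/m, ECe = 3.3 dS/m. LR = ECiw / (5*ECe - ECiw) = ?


LR = ECiw / (5*ECe - ECiw)
LR = 1.91 / (5*3.3 - 1.91)
LR = 1.91 / 14.5900

0.1309


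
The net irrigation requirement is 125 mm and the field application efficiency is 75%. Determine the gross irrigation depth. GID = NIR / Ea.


Ea = 75% = 0.75
GID = NIR / Ea = 125 / 0.75 = 166.6667 mm

166.6667 mm


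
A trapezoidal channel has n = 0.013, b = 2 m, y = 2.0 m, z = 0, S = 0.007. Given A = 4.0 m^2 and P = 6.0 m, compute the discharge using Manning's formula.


R = A/P = 4.0/6.0 = 0.666667
Q = (1/0.013) * 4.0 * 0.666667^(2/3) * 0.007^0.5

19.6459 m^3/s


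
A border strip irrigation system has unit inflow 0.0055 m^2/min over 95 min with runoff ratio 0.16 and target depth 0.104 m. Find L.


L = q*t/((1+r)*Z)
L = 0.0055*95/((1+0.16)*0.104)
L = 0.5225/0.12064

4.3311 m


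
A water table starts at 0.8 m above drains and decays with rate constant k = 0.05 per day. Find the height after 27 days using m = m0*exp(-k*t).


m = m0 * exp(-k*t)
m = 0.8 * exp(-0.05 * 27)
m = 0.8 * exp(-1.3500)

0.2074 m
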